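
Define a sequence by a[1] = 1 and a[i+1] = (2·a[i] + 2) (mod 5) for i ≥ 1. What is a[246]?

4

We have a[1] = 1, a[2] = 4, a[3] = 0, a[4] = 2, a[5] = 1.
The sequence repeats with period 4.
(246 - 1) mod 4 = 1, so a[246] = a[2] = 4.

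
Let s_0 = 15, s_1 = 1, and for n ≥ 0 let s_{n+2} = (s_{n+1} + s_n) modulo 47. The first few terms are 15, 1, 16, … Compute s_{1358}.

We have s_0 = 15, s_1 = 1, s_2 = 16, s_3 = 17, s_4 = 33, s_5 = 3, s_6 = 36, s_7 = 39, s_8 = 28, s_9 = 20, s_{10} = 1, s_{11} = 21, s_{12} = 22, s_{13} = 43, s_{14} = 18, s_{15} = 14, s_{16} = 32, s_{17} = 46, s_{18} = 31, s_{19} = 30, s_{20} = 14, s_{21} = 44, s_{22} = 11, s_{23} = 8, s_{24} = 19, s_{25} = 27, s_{26} = 46, s_{27} = 26, s_{28} = 25, s_{29} = 4, s_{30} = 29, s_{31} = 33, s_{32} = 15, s_{33} = 1.
Since (s_{32}, s_{33}) = (s_0, s_1) = (15, 1) (two consecutive terms determine the rest), the sequence is periodic with period 32.
(1358 - 0) mod 32 = 14, so s_{1358} = s_{14} = 18.

18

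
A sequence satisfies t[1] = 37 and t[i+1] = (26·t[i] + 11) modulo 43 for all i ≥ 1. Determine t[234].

24

Listing terms: t[1] = 37,  t[2] = 27,  t[3] = 25,  t[4] = 16,  t[5] = 40,  t[6] = 19,  t[7] = 32,  t[8] = 26,  t[9] = 42,  t[10] = 28,  t[11] = 8,  t[12] = 4,  t[13] = 29,  t[14] = 34,  t[15] = 35,  t[16] = 18,  t[17] = 6,  t[18] = 38,  t[19] = 10,  t[20] = 13,  t[21] = 5,  t[22] = 12,  t[23] = 22,  t[24] = 24,  t[25] = 33,  t[26] = 9,  t[27] = 30,  t[28] = 17,  t[29] = 23,  t[30] = 7,  t[31] = 21,  t[32] = 41,  t[33] = 2,  t[34] = 20,  t[35] = 15,  t[36] = 14,  t[37] = 31,  t[38] = 0,  t[39] = 11,  t[40] = 39,  t[41] = 36,  t[42] = 1,  t[43] = 37.
The sequence repeats with period 42.
So t[234] = t[1 + ((234-1) mod 42)] = t[24] = 24.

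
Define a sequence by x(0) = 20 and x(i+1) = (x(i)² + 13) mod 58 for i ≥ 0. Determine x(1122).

Computing terms: x(0) = 20; x(1) = 7; x(2) = 4; x(3) = 29; x(4) = 42; x(5) = 37; x(6) = 48; x(7) = 55; x(8) = 22; x(9) = 33; x(10) = 0; x(11) = 13; x(12) = 8; x(13) = 19; x(14) = 26; x(15) = 51; x(16) = 4.
Since x(16) = x(2) = 4, the sequence is eventually periodic: after a pre-period of length 2 it cycles with period 14.
For i ≥ 2, x(i) depends only on (i - 2) mod 14. (1122 - 2) mod 14 = 0, so x(1122) = x(2) = 4.

4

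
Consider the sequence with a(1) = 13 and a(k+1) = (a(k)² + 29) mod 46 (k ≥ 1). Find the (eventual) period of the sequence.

Listing terms: a(1) = 13, a(2) = 14, a(3) = 41, a(4) = 8, a(5) = 1, a(6) = 30, a(7) = 9, a(8) = 18, a(9) = 31, a(10) = 24, a(11) = 7, a(12) = 32, a(13) = 41.
Since a(13) = a(3) = 41, the sequence is eventually periodic: after a pre-period of length 2 it cycles with period 10.

10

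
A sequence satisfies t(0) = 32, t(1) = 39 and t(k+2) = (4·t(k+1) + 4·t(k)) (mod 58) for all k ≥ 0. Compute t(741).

t(0) = 32, t(1) = 39, t(2) = 52, t(3) = 16, t(4) = 40, t(5) = 50, t(6) = 12, t(7) = 16, t(8) = 54, t(9) = 48, t(10) = 2, t(11) = 26, t(12) = 54, t(13) = 30, t(14) = 46, t(15) = 14, t(16) = 8, t(17) = 30, t(18) = 36, t(19) = 32, t(20) = 40, t(21) = 56, t(22) = 36, t(23) = 20, t(24) = 50, t(25) = 48, t(26) = 44, t(27) = 20, t(28) = 24, t(29) = 2, t(30) = 46, t(31) = 18, t(32) = 24, t(33) = 52, t(34) = 14, t(35) = 32, t(36) = 10, t(37) = 52, t(38) = 16.
Since (t(37), t(38)) = (t(2), t(3)) = (52, 16) (two consecutive terms determine the rest), the sequence is eventually periodic: after a pre-period of length 2 it cycles with period 35.
For k ≥ 2, t(k) depends only on (k - 2) mod 35. (741 - 2) mod 35 = 4, so t(741) = t(6) = 12.

12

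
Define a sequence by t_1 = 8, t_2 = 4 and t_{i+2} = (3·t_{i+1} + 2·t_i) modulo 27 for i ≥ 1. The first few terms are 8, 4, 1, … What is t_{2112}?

8

We have t_1 = 8; t_2 = 4; t_3 = 1; t_4 = 11; t_5 = 8; t_6 = 19; t_7 = 19; t_8 = 14; t_9 = 26; t_{10} = 25; t_{11} = 19; t_{12} = 26; t_{13} = 8; t_{14} = 22; t_{15} = 1; t_{16} = 20; t_{17} = 8; t_{18} = 10; t_{19} = 19; t_{20} = 23; t_{21} = 26; t_{22} = 16; t_{23} = 19; t_{24} = 8; t_{25} = 8; t_{26} = 13; t_{27} = 1; t_{28} = 2; t_{29} = 8; t_{30} = 1; t_{31} = 19; t_{32} = 5; t_{33} = 26; t_{34} = 7; t_{35} = 19; t_{36} = 17; t_{37} = 8; t_{38} = 4.
The sequence repeats with period 36.
So t_{2112} = t_{1 + ((2112-1) mod 36)} = t_{24} = 8.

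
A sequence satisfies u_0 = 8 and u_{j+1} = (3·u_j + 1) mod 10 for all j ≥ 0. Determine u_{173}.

Listing terms: u_0 = 8, u_1 = 5, u_2 = 6, u_3 = 9, u_4 = 8.
Since u_4 = u_0 = 8, the sequence is periodic with period 4.
(173 - 0) mod 4 = 1, so u_{173} = u_1 = 5.

5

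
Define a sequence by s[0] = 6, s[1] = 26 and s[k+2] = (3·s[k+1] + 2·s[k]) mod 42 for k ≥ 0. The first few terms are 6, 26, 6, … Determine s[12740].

6

We have s[0] = 6; s[1] = 26; s[2] = 6; s[3] = 28; s[4] = 12; s[5] = 8; s[6] = 6; s[7] = 34; s[8] = 30; s[9] = 32; s[10] = 30; s[11] = 28; s[12] = 18; s[13] = 26; s[14] = 30; s[15] = 16; s[16] = 24; s[17] = 20; s[18] = 24; s[19] = 28; s[20] = 6; s[21] = 32; s[22] = 24; s[23] = 10; s[24] = 36; s[25] = 2; s[26] = 36; s[27] = 28; s[28] = 30; s[29] = 20; s[30] = 36; s[31] = 22; s[32] = 12; s[33] = 38; s[34] = 12; s[35] = 28; s[36] = 24; s[37] = 2; s[38] = 12; s[39] = 40; s[40] = 18; s[41] = 8; s[42] = 18; s[43] = 28; s[44] = 36; s[45] = 38; s[46] = 18; s[47] = 4; s[48] = 6; s[49] = 26.
The sequence repeats with period 48.
So s[12740] = s[0 + ((12740-0) mod 48)] = s[20] = 6.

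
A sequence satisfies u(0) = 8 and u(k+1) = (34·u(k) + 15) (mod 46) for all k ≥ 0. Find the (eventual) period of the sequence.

u(0) = 8,  u(1) = 11,  u(2) = 21,  u(3) = 39,  u(4) = 7,  u(5) = 23,  u(6) = 15,  u(7) = 19,  u(8) = 17,  u(9) = 41,  u(10) = 29,  u(11) = 35,  u(12) = 9,  u(13) = 45,  u(14) = 27,  u(15) = 13,  u(16) = 43,  u(17) = 5,  u(18) = 1,  u(19) = 3,  u(20) = 25,  u(21) = 37,  u(22) = 31,  u(23) = 11.
Since u(23) = u(1) = 11, the sequence is eventually periodic: after a pre-period of length 1 it cycles with period 22.

22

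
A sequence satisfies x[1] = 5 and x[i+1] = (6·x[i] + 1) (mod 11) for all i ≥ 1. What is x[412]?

x[1] = 5,  x[2] = 9,  x[3] = 0,  x[4] = 1,  x[5] = 7,  x[6] = 10,  x[7] = 6,  x[8] = 4,  x[9] = 3,  x[10] = 8,  x[11] = 5.
Since x[11] = x[1] = 5, the sequence is periodic with period 10.
(412 - 1) mod 10 = 1, so x[412] = x[2] = 9.

9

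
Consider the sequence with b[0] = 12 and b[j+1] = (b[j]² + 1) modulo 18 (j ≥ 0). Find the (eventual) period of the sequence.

Listing terms: b[0] = 12, b[1] = 1, b[2] = 2, b[3] = 5, b[4] = 8, b[5] = 11, b[6] = 14, b[7] = 17, b[8] = 2.
Since b[8] = b[2] = 2, the sequence is eventually periodic: after a pre-period of length 2 it cycles with period 6.

6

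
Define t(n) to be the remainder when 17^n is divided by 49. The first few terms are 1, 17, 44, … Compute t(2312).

44

Computing terms: t(0) = 1, t(1) = 17, t(2) = 44, t(3) = 13, t(4) = 25, t(5) = 33, t(6) = 22, t(7) = 31, t(8) = 37, t(9) = 41, t(10) = 11, t(11) = 40, t(12) = 43, t(13) = 45, t(14) = 30, t(15) = 20, t(16) = 46, t(17) = 47, t(18) = 15, t(19) = 10, t(20) = 23, t(21) = 48, t(22) = 32, t(23) = 5, t(24) = 36, t(25) = 24, t(26) = 16, t(27) = 27, t(28) = 18, t(29) = 12, t(30) = 8, t(31) = 38, t(32) = 9, t(33) = 6, t(34) = 4, t(35) = 19, t(36) = 29, t(37) = 3, t(38) = 2, t(39) = 34, t(40) = 39, t(41) = 26, t(42) = 1.
Since t(42) = t(0) = 1, the sequence is periodic with period 42.
So t(2312) = t(0 + ((2312-0) mod 42)) = t(2) = 44.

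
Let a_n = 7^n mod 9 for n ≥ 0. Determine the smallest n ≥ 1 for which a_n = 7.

Listing terms: a_0 = 1; a_1 = 7; a_2 = 4; a_3 = 1.
The sequence repeats with period 3.
The value 7 first appears (with n ≥ 1) at a_1.

1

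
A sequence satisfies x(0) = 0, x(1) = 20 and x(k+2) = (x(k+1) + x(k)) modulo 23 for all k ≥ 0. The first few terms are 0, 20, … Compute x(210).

22

We have x(0) = 0, x(1) = 20, x(2) = 20, x(3) = 17, x(4) = 14, x(5) = 8, x(6) = 22, x(7) = 7, x(8) = 6, x(9) = 13, x(10) = 19, x(11) = 9, x(12) = 5, x(13) = 14, x(14) = 19, x(15) = 10, x(16) = 6, x(17) = 16, x(18) = 22, x(19) = 15, x(20) = 14, x(21) = 6, x(22) = 20, x(23) = 3, x(24) = 0, x(25) = 3, x(26) = 3, x(27) = 6, x(28) = 9, x(29) = 15, x(30) = 1, x(31) = 16, x(32) = 17, x(33) = 10, x(34) = 4, x(35) = 14, x(36) = 18, x(37) = 9, x(38) = 4, x(39) = 13, x(40) = 17, x(41) = 7, x(42) = 1, x(43) = 8, x(44) = 9, x(45) = 17, x(46) = 3, x(47) = 20, x(48) = 0, x(49) = 20.
Since (x(48), x(49)) = (x(0), x(1)) = (0, 20) (two consecutive terms determine the rest), the sequence is periodic with period 48.
(210 - 0) mod 48 = 18, so x(210) = x(18) = 22.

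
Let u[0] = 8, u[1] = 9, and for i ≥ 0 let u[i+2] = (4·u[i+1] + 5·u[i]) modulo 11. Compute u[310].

Listing terms: u[0] = 8, u[1] = 9, u[2] = 10, u[3] = 8, u[4] = 5, u[5] = 5, u[6] = 1, u[7] = 7, u[8] = 0, u[9] = 2, u[10] = 8, u[11] = 9.
The sequence repeats with period 10.
(310 - 0) mod 10 = 0, so u[310] = u[0] = 8.

8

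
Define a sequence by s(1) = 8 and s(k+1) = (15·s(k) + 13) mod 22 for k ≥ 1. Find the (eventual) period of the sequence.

Listing terms: s(1) = 8; s(2) = 1; s(3) = 6; s(4) = 15; s(5) = 18; s(6) = 19; s(7) = 12; s(8) = 17; s(9) = 4; s(10) = 7; s(11) = 8.
Since s(11) = s(1) = 8, the sequence is periodic with period 10.

10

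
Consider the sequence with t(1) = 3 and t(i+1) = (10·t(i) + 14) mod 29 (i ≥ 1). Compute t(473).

We have t(1) = 3,  t(2) = 15,  t(3) = 19,  t(4) = 1,  t(5) = 24,  t(6) = 22,  t(7) = 2,  t(8) = 5,  t(9) = 6,  t(10) = 16,  t(11) = 0,  t(12) = 14,  t(13) = 9,  t(14) = 17,  t(15) = 10,  t(16) = 27,  t(17) = 23,  t(18) = 12,  t(19) = 18,  t(20) = 20,  t(21) = 11,  t(22) = 8,  t(23) = 7,  t(24) = 26,  t(25) = 13,  t(26) = 28,  t(27) = 4,  t(28) = 25,  t(29) = 3.
The sequence repeats with period 28.
(473 - 1) mod 28 = 24, so t(473) = t(25) = 13.

13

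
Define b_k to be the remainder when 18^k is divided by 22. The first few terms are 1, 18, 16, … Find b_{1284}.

14

We have b_0 = 1; b_1 = 18; b_2 = 16; b_3 = 2; b_4 = 14; b_5 = 10; b_6 = 4; b_7 = 6; b_8 = 20; b_9 = 8; b_{10} = 12; b_{11} = 18.
Since b_{11} = b_1 = 18, the sequence is eventually periodic: after a pre-period of length 1 it cycles with period 10.
For k ≥ 1, b_k depends only on (k - 1) mod 10. (1284 - 1) mod 10 = 3, so b_{1284} = b_4 = 14.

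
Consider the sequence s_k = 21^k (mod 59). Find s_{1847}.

s_0 = 1,  s_1 = 21,  s_2 = 28,  s_3 = 57,  s_4 = 17,  s_5 = 3,  s_6 = 4,  s_7 = 25,  s_8 = 53,  s_9 = 51,  s_{10} = 9,  s_{11} = 12,  s_{12} = 16,  s_{13} = 41,  s_{14} = 35,  s_{15} = 27,  s_{16} = 36,  s_{17} = 48,  s_{18} = 5,  s_{19} = 46,  s_{20} = 22,  s_{21} = 49,  s_{22} = 26,  s_{23} = 15,  s_{24} = 20,  s_{25} = 7,  s_{26} = 29,  s_{27} = 19,  s_{28} = 45,  s_{29} = 1.
Since s_{29} = s_0 = 1, the sequence is periodic with period 29.
So s_{1847} = s_{0 + ((1847-0) mod 29)} = s_{20} = 22.

22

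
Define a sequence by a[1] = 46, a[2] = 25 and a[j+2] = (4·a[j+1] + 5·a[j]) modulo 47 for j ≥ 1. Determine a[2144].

43

a[1] = 46, a[2] = 25, a[3] = 1, a[4] = 35, a[5] = 4, a[6] = 3, a[7] = 32, a[8] = 2, a[9] = 27, a[10] = 24, a[11] = 43, a[12] = 10, a[13] = 20, a[14] = 36, a[15] = 9, a[16] = 28, a[17] = 16, a[18] = 16, a[19] = 3, a[20] = 45, a[21] = 7, a[22] = 18, a[23] = 13, a[24] = 1, a[25] = 22, a[26] = 46, a[27] = 12, a[28] = 43, a[29] = 44, a[30] = 15, a[31] = 45, a[32] = 20, a[33] = 23, a[34] = 4, a[35] = 37, a[36] = 27, a[37] = 11, a[38] = 38, a[39] = 19, a[40] = 31, a[41] = 31, a[42] = 44, a[43] = 2, a[44] = 40, a[45] = 29, a[46] = 34, a[47] = 46, a[48] = 25.
The sequence repeats with period 46.
So a[2144] = a[1 + ((2144-1) mod 46)] = a[28] = 43.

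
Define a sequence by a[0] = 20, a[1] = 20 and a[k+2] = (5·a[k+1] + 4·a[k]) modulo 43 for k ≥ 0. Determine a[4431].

Computing terms: a[0] = 20; a[1] = 20; a[2] = 8; a[3] = 34; a[4] = 30; a[5] = 28; a[6] = 2; a[7] = 36; a[8] = 16; a[9] = 9; a[10] = 23; a[11] = 22; a[12] = 30; a[13] = 23; a[14] = 20; a[15] = 20.
Since (a[14], a[15]) = (a[0], a[1]) = (20, 20) (two consecutive terms determine the rest), the sequence is periodic with period 14.
So a[4431] = a[0 + ((4431-0) mod 14)] = a[7] = 36.

36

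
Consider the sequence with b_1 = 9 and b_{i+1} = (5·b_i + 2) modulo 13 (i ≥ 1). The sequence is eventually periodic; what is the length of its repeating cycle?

We have b_1 = 9; b_2 = 8; b_3 = 3; b_4 = 4; b_5 = 9.
The sequence repeats with period 4.

4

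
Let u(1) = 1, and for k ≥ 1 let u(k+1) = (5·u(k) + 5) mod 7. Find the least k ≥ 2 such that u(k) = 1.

u(1) = 1, u(2) = 3, u(3) = 6, u(4) = 0, u(5) = 5, u(6) = 2, u(7) = 1.
Since u(7) = u(1) = 1, the sequence is periodic with period 6.
The value 1 next appears (with k ≥ 2) at u(7).

7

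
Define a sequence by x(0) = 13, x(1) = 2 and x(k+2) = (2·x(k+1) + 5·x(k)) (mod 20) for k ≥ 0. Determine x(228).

x(0) = 13,  x(1) = 2,  x(2) = 9,  x(3) = 8,  x(4) = 1,  x(5) = 2,  x(6) = 9.
Since (x(5), x(6)) = (x(1), x(2)) = (2, 9) (two consecutive terms determine the rest), the sequence is eventually periodic: after a pre-period of length 1 it cycles with period 4.
For k ≥ 1, x(k) depends only on (k - 1) mod 4. (228 - 1) mod 4 = 3, so x(228) = x(4) = 1.

1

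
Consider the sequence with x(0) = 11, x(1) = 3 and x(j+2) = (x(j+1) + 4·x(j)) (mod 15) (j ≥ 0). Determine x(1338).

11

Listing terms: x(0) = 11,  x(1) = 3,  x(2) = 2,  x(3) = 14,  x(4) = 7,  x(5) = 3,  x(6) = 1,  x(7) = 13,  x(8) = 2,  x(9) = 9,  x(10) = 2,  x(11) = 8,  x(12) = 1,  x(13) = 3,  x(14) = 7,  x(15) = 4,  x(16) = 2,  x(17) = 3,  x(18) = 11,  x(19) = 8,  x(20) = 7,  x(21) = 9,  x(22) = 7,  x(23) = 13,  x(24) = 11,  x(25) = 3.
The sequence repeats with period 24.
So x(1338) = x(0 + ((1338-0) mod 24)) = x(18) = 11.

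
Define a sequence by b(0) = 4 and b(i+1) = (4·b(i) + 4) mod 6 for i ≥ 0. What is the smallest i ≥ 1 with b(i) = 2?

1

Listing terms: b(0) = 4; b(1) = 2; b(2) = 0; b(3) = 4.
The sequence repeats with period 3.
The value 2 first appears (with i ≥ 1) at b(1).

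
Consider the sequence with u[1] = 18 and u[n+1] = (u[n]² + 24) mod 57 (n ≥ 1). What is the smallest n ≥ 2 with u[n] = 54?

7

Computing terms: u[1] = 18, u[2] = 6, u[3] = 3, u[4] = 33, u[5] = 30, u[6] = 12, u[7] = 54, u[8] = 33.
Since u[8] = u[4] = 33, the sequence is eventually periodic: after a pre-period of length 3 it cycles with period 4.
The value 54 first appears (with n ≥ 2) at u[7].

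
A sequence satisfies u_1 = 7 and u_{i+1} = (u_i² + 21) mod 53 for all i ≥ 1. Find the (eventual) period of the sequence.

6

Computing terms: u_1 = 7, u_2 = 17, u_3 = 45, u_4 = 32, u_5 = 38, u_6 = 34, u_7 = 11, u_8 = 36, u_9 = 45.
Since u_9 = u_3 = 45, the sequence is eventually periodic: after a pre-period of length 2 it cycles with period 6.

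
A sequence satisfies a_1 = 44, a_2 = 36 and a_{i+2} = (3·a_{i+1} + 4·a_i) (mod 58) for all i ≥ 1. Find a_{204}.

We have a_1 = 44; a_2 = 36; a_3 = 52; a_4 = 10; a_5 = 6; a_6 = 0; a_7 = 24; a_8 = 14; a_9 = 22; a_{10} = 6; a_{11} = 48; a_{12} = 52; a_{13} = 0; a_{14} = 34; a_{15} = 44; a_{16} = 36.
The sequence repeats with period 14.
So a_{204} = a_{1 + ((204-1) mod 14)} = a_8 = 14.

14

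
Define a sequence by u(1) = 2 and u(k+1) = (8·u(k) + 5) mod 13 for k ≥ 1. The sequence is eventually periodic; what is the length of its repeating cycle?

4

u(1) = 2; u(2) = 8; u(3) = 4; u(4) = 11; u(5) = 2.
Since u(5) = u(1) = 2, the sequence is periodic with period 4.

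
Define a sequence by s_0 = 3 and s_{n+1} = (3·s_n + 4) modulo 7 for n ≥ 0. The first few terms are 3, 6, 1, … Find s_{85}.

6

We have s_0 = 3, s_1 = 6, s_2 = 1, s_3 = 0, s_4 = 4, s_5 = 2, s_6 = 3.
The sequence repeats with period 6.
(85 - 0) mod 6 = 1, so s_{85} = s_1 = 6.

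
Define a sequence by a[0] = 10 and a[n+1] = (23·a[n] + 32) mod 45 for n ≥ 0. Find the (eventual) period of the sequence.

4

a[0] = 10; a[1] = 37; a[2] = 28; a[3] = 1; a[4] = 10.
The sequence repeats with period 4.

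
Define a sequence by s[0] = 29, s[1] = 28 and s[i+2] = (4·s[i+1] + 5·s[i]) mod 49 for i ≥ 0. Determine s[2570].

40

We have s[0] = 29,  s[1] = 28,  s[2] = 12,  s[3] = 41,  s[4] = 28,  s[5] = 23,  s[6] = 36,  s[7] = 14,  s[8] = 40,  s[9] = 34,  s[10] = 42,  s[11] = 44,  s[12] = 43,  s[13] = 0,  s[14] = 19,  s[15] = 27,  s[16] = 7,  s[17] = 16,  s[18] = 1,  s[19] = 35,  s[20] = 47,  s[21] = 20,  s[22] = 21,  s[23] = 37,  s[24] = 8,  s[25] = 21,  s[26] = 26,  s[27] = 13,  s[28] = 35,  s[29] = 9,  s[30] = 15,  s[31] = 7,  s[32] = 5,  s[33] = 6,  s[34] = 0,  s[35] = 30,  s[36] = 22,  s[37] = 42,  s[38] = 33,  s[39] = 48,  s[40] = 14,  s[41] = 2,  s[42] = 29,  s[43] = 28.
The sequence repeats with period 42.
So s[2570] = s[0 + ((2570-0) mod 42)] = s[8] = 40.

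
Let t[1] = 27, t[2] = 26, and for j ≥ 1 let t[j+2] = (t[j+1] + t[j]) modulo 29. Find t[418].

0

t[1] = 27, t[2] = 26, t[3] = 24, t[4] = 21, t[5] = 16, t[6] = 8, t[7] = 24, t[8] = 3, t[9] = 27, t[10] = 1, t[11] = 28, t[12] = 0, t[13] = 28, t[14] = 28, t[15] = 27, t[16] = 26.
The sequence repeats with period 14.
So t[418] = t[1 + ((418-1) mod 14)] = t[12] = 0.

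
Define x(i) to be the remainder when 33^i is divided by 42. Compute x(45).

27

x(1) = 33, x(2) = 39, x(3) = 27, x(4) = 9, x(5) = 3, x(6) = 15, x(7) = 33.
The sequence repeats with period 6.
(45 - 1) mod 6 = 2, so x(45) = x(3) = 27.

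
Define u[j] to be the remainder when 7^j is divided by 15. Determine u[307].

13

u[0] = 1, u[1] = 7, u[2] = 4, u[3] = 13, u[4] = 1.
The sequence repeats with period 4.
So u[307] = u[0 + ((307-0) mod 4)] = u[3] = 13.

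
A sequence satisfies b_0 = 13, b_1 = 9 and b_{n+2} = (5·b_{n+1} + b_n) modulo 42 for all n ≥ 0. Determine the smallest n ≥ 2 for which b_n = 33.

9

b_0 = 13, b_1 = 9, b_2 = 16, b_3 = 5, b_4 = 41, b_5 = 0, b_6 = 41, b_7 = 37, b_8 = 16, b_9 = 33, b_{10} = 13, b_{11} = 14, b_{12} = 41, b_{13} = 9, b_{14} = 2, b_{15} = 19, b_{16} = 13, b_{17} = 0, b_{18} = 13, b_{19} = 23, b_{20} = 2, b_{21} = 33, b_{22} = 41, b_{23} = 28, b_{24} = 13, b_{25} = 9.
The sequence repeats with period 24.
The value 33 first appears (with n ≥ 2) at b_9.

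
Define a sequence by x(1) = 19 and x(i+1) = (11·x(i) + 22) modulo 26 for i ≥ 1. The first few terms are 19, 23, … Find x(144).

21

We have x(1) = 19, x(2) = 23, x(3) = 15, x(4) = 5, x(5) = 25, x(6) = 11, x(7) = 13, x(8) = 9, x(9) = 17, x(10) = 1, x(11) = 7, x(12) = 21, x(13) = 19.
Since x(13) = x(1) = 19, the sequence is periodic with period 12.
(144 - 1) mod 12 = 11, so x(144) = x(12) = 21.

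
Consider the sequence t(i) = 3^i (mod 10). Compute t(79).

Listing terms: t(0) = 1, t(1) = 3, t(2) = 9, t(3) = 7, t(4) = 1.
The sequence repeats with period 4.
(79 - 0) mod 4 = 3, so t(79) = t(3) = 7.

7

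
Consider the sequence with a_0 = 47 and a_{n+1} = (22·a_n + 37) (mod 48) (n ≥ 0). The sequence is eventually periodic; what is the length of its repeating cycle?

a_0 = 47, a_1 = 15, a_2 = 31, a_3 = 47.
The sequence repeats with period 3.

3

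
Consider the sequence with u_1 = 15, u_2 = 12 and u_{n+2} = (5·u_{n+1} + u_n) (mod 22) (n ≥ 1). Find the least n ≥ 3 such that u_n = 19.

u_1 = 15,  u_2 = 12,  u_3 = 9,  u_4 = 13,  u_5 = 8,  u_6 = 9,  u_7 = 9,  u_8 = 10,  u_9 = 15,  u_{10} = 19,  u_{11} = 0,  u_{12} = 19,  u_{13} = 7,  u_{14} = 10,  u_{15} = 13,  u_{16} = 9,  u_{17} = 14,  u_{18} = 13,  u_{19} = 13,  u_{20} = 12,  u_{21} = 7,  u_{22} = 3,  u_{23} = 0,  u_{24} = 3,  u_{25} = 15,  u_{26} = 12.
Since (u_{25}, u_{26}) = (u_1, u_2) = (15, 12) (two consecutive terms determine the rest), the sequence is periodic with period 24.
The value 19 first appears (with n ≥ 3) at u_{10}.

10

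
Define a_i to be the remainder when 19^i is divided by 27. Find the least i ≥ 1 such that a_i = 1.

3

We have a_0 = 1, a_1 = 19, a_2 = 10, a_3 = 1.
The sequence repeats with period 3.
The value 1 next appears (with i ≥ 1) at a_3.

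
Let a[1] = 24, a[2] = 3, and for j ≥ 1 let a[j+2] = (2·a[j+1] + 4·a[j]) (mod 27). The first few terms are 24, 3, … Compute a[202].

We have a[1] = 24; a[2] = 3; a[3] = 21; a[4] = 0; a[5] = 3; a[6] = 6; a[7] = 24; a[8] = 18; a[9] = 24; a[10] = 12; a[11] = 12; a[12] = 18; a[13] = 3; a[14] = 24; a[15] = 6; a[16] = 0; a[17] = 24; a[18] = 21; a[19] = 3; a[20] = 9; a[21] = 3; a[22] = 15; a[23] = 15; a[24] = 9; a[25] = 24; a[26] = 3.
Since (a[25], a[26]) = (a[1], a[2]) = (24, 3) (two consecutive terms determine the rest), the sequence is periodic with period 24.
So a[202] = a[1 + ((202-1) mod 24)] = a[10] = 12.

12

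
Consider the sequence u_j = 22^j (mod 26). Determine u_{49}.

22

Listing terms: u_1 = 22; u_2 = 16; u_3 = 14; u_4 = 22.
The sequence repeats with period 3.
So u_{49} = u_{1 + ((49-1) mod 3)} = u_1 = 22.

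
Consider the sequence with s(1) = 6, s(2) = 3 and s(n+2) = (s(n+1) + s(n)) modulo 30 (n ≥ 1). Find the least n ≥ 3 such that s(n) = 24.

7

We have s(1) = 6; s(2) = 3; s(3) = 9; s(4) = 12; s(5) = 21; s(6) = 3; s(7) = 24; s(8) = 27; s(9) = 21; s(10) = 18; s(11) = 9; s(12) = 27; s(13) = 6; s(14) = 3.
Since (s(13), s(14)) = (s(1), s(2)) = (6, 3) (two consecutive terms determine the rest), the sequence is periodic with period 12.
The value 24 first appears (with n ≥ 3) at s(7).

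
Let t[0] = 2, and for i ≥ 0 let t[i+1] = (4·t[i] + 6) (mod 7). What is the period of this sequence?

3

We have t[0] = 2; t[1] = 0; t[2] = 6; t[3] = 2.
Since t[3] = t[0] = 2, the sequence is periodic with period 3.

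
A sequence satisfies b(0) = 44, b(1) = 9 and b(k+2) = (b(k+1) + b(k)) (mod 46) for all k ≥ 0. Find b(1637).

39

We have b(0) = 44,  b(1) = 9,  b(2) = 7,  b(3) = 16,  b(4) = 23,  b(5) = 39,  b(6) = 16,  b(7) = 9,  b(8) = 25,  b(9) = 34,  b(10) = 13,  b(11) = 1,  b(12) = 14,  b(13) = 15,  b(14) = 29,  b(15) = 44,  b(16) = 27,  b(17) = 25,  b(18) = 6,  b(19) = 31,  b(20) = 37,  b(21) = 22,  b(22) = 13,  b(23) = 35,  b(24) = 2,  b(25) = 37,  b(26) = 39,  b(27) = 30,  b(28) = 23,  b(29) = 7,  b(30) = 30,  b(31) = 37,  b(32) = 21,  b(33) = 12,  b(34) = 33,  b(35) = 45,  b(36) = 32,  b(37) = 31,  b(38) = 17,  b(39) = 2,  b(40) = 19,  b(41) = 21,  b(42) = 40,  b(43) = 15,  b(44) = 9,  b(45) = 24,  b(46) = 33,  b(47) = 11,  b(48) = 44,  b(49) = 9.
The sequence repeats with period 48.
(1637 - 0) mod 48 = 5, so b(1637) = b(5) = 39.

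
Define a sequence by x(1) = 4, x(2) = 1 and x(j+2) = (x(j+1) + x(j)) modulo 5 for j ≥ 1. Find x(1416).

3

Listing terms: x(1) = 4,  x(2) = 1,  x(3) = 0,  x(4) = 1,  x(5) = 1,  x(6) = 2,  x(7) = 3,  x(8) = 0,  x(9) = 3,  x(10) = 3,  x(11) = 1,  x(12) = 4,  x(13) = 0,  x(14) = 4,  x(15) = 4,  x(16) = 3,  x(17) = 2,  x(18) = 0,  x(19) = 2,  x(20) = 2,  x(21) = 4,  x(22) = 1.
The sequence repeats with period 20.
(1416 - 1) mod 20 = 15, so x(1416) = x(16) = 3.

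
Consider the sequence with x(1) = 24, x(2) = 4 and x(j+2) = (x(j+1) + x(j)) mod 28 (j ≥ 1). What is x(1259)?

x(1) = 24; x(2) = 4; x(3) = 0; x(4) = 4; x(5) = 4; x(6) = 8; x(7) = 12; x(8) = 20; x(9) = 4; x(10) = 24; x(11) = 0; x(12) = 24; x(13) = 24; x(14) = 20; x(15) = 16; x(16) = 8; x(17) = 24; x(18) = 4.
The sequence repeats with period 16.
So x(1259) = x(1 + ((1259-1) mod 16)) = x(11) = 0.

0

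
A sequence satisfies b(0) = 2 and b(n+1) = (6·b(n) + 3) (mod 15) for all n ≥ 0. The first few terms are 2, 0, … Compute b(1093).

We have b(0) = 2; b(1) = 0; b(2) = 3; b(3) = 6; b(4) = 9; b(5) = 12; b(6) = 0.
Since b(6) = b(1) = 0, the sequence is eventually periodic: after a pre-period of length 1 it cycles with period 5.
For n ≥ 1, b(n) depends only on (n - 1) mod 5. (1093 - 1) mod 5 = 2, so b(1093) = b(3) = 6.

6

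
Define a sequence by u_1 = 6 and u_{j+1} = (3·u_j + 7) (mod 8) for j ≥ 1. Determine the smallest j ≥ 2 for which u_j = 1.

2

We have u_1 = 6; u_2 = 1; u_3 = 2; u_4 = 5; u_5 = 6.
The sequence repeats with period 4.
The value 1 first appears (with j ≥ 2) at u_2.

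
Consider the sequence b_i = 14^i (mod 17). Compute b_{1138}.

We have b_1 = 14; b_2 = 9; b_3 = 7; b_4 = 13; b_5 = 12; b_6 = 15; b_7 = 6; b_8 = 16; b_9 = 3; b_{10} = 8; b_{11} = 10; b_{12} = 4; b_{13} = 5; b_{14} = 2; b_{15} = 11; b_{16} = 1; b_{17} = 14.
The sequence repeats with period 16.
(1138 - 1) mod 16 = 1, so b_{1138} = b_2 = 9.

9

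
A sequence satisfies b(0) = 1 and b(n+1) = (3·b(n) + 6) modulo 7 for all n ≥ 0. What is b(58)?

6

Computing terms: b(0) = 1, b(1) = 2, b(2) = 5, b(3) = 0, b(4) = 6, b(5) = 3, b(6) = 1.
Since b(6) = b(0) = 1, the sequence is periodic with period 6.
So b(58) = b(0 + ((58-0) mod 6)) = b(4) = 6.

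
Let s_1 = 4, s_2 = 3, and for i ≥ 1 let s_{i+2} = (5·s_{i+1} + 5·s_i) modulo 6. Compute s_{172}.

Computing terms: s_1 = 4,  s_2 = 3,  s_3 = 5,  s_4 = 4,  s_5 = 3.
Since (s_4, s_5) = (s_1, s_2) = (4, 3) (two consecutive terms determine the rest), the sequence is periodic with period 3.
(172 - 1) mod 3 = 0, so s_{172} = s_1 = 4.

4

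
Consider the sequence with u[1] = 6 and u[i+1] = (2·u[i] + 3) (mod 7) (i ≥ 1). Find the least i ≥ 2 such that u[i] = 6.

Listing terms: u[1] = 6,  u[2] = 1,  u[3] = 5,  u[4] = 6.
The sequence repeats with period 3.
The value 6 next appears (with i ≥ 2) at u[4].

4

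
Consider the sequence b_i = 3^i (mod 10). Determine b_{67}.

7

b_0 = 1, b_1 = 3, b_2 = 9, b_3 = 7, b_4 = 1.
Since b_4 = b_0 = 1, the sequence is periodic with period 4.
(67 - 0) mod 4 = 3, so b_{67} = b_3 = 7.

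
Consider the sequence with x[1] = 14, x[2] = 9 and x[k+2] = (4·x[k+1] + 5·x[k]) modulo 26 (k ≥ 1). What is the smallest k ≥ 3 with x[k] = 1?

4

We have x[1] = 14, x[2] = 9, x[3] = 2, x[4] = 1, x[5] = 14, x[6] = 9.
Since (x[5], x[6]) = (x[1], x[2]) = (14, 9) (two consecutive terms determine the rest), the sequence is periodic with period 4.
The value 1 first appears (with k ≥ 3) at x[4].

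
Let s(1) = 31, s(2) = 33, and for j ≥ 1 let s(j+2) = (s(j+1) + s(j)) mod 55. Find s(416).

We have s(1) = 31, s(2) = 33, s(3) = 9, s(4) = 42, s(5) = 51, s(6) = 38, s(7) = 34, s(8) = 17, s(9) = 51, s(10) = 13, s(11) = 9, s(12) = 22, s(13) = 31, s(14) = 53, s(15) = 29, s(16) = 27, s(17) = 1, s(18) = 28, s(19) = 29, s(20) = 2, s(21) = 31, s(22) = 33.
Since (s(21), s(22)) = (s(1), s(2)) = (31, 33) (two consecutive terms determine the rest), the sequence is periodic with period 20.
So s(416) = s(1 + ((416-1) mod 20)) = s(16) = 27.

27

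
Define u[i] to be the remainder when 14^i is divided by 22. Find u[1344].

4

Listing terms: u[0] = 1, u[1] = 14, u[2] = 20, u[3] = 16, u[4] = 4, u[5] = 12, u[6] = 14.
Since u[6] = u[1] = 14, the sequence is eventually periodic: after a pre-period of length 1 it cycles with period 5.
For i ≥ 1, u[i] depends only on (i - 1) mod 5. (1344 - 1) mod 5 = 3, so u[1344] = u[4] = 4.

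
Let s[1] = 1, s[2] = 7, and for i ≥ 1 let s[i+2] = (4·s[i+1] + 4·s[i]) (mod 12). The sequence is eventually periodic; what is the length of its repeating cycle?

s[1] = 1, s[2] = 7, s[3] = 8, s[4] = 0, s[5] = 8, s[6] = 8, s[7] = 4, s[8] = 0, s[9] = 4, s[10] = 4, s[11] = 8, s[12] = 0.
Since (s[11], s[12]) = (s[3], s[4]) = (8, 0) (two consecutive terms determine the rest), the sequence is eventually periodic: after a pre-period of length 2 it cycles with period 8.

8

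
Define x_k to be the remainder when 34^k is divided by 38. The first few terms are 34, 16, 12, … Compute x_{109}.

34

Computing terms: x_1 = 34,  x_2 = 16,  x_3 = 12,  x_4 = 28,  x_5 = 2,  x_6 = 30,  x_7 = 32,  x_8 = 24,  x_9 = 18,  x_{10} = 4,  x_{11} = 22,  x_{12} = 26,  x_{13} = 10,  x_{14} = 36,  x_{15} = 8,  x_{16} = 6,  x_{17} = 14,  x_{18} = 20,  x_{19} = 34.
Since x_{19} = x_1 = 34, the sequence is periodic with period 18.
So x_{109} = x_{1 + ((109-1) mod 18)} = x_1 = 34.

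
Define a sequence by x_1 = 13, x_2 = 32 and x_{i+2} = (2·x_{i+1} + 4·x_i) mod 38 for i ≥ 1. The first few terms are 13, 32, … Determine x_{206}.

We have x_1 = 13,  x_2 = 32,  x_3 = 2,  x_4 = 18,  x_5 = 6,  x_6 = 8,  x_7 = 2,  x_8 = 36,  x_9 = 4,  x_{10} = 0,  x_{11} = 16,  x_{12} = 32,  x_{13} = 14,  x_{14} = 4,  x_{15} = 26,  x_{16} = 30,  x_{17} = 12,  x_{18} = 30,  x_{19} = 32,  x_{20} = 32,  x_{21} = 2.
Since (x_{20}, x_{21}) = (x_2, x_3) = (32, 2) (two consecutive terms determine the rest), the sequence is eventually periodic: after a pre-period of length 1 it cycles with period 18.
For i ≥ 2, x_i depends only on (i - 2) mod 18. (206 - 2) mod 18 = 6, so x_{206} = x_8 = 36.

36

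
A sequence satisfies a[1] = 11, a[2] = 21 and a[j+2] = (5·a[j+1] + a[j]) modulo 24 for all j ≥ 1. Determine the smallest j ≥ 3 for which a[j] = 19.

13

a[1] = 11, a[2] = 21, a[3] = 20, a[4] = 1, a[5] = 1, a[6] = 6, a[7] = 7, a[8] = 17, a[9] = 20, a[10] = 21, a[11] = 5, a[12] = 22, a[13] = 19, a[14] = 21, a[15] = 4, a[16] = 17, a[17] = 17, a[18] = 6, a[19] = 23, a[20] = 1, a[21] = 4, a[22] = 21, a[23] = 13, a[24] = 14, a[25] = 11, a[26] = 21.
Since (a[25], a[26]) = (a[1], a[2]) = (11, 21) (two consecutive terms determine the rest), the sequence is periodic with period 24.
The value 19 first appears (with j ≥ 3) at a[13].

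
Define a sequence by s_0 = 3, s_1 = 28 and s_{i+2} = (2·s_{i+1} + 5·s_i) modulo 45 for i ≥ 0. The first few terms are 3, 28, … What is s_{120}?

39

Listing terms: s_0 = 3; s_1 = 28; s_2 = 26; s_3 = 12; s_4 = 19; s_5 = 8; s_6 = 21; s_7 = 37; s_8 = 44; s_9 = 3; s_{10} = 1; s_{11} = 17; s_{12} = 39; s_{13} = 28; s_{14} = 26.
Since (s_{13}, s_{14}) = (s_1, s_2) = (28, 26) (two consecutive terms determine the rest), the sequence is eventually periodic: after a pre-period of length 1 it cycles with period 12.
For i ≥ 1, s_i depends only on (i - 1) mod 12. (120 - 1) mod 12 = 11, so s_{120} = s_{12} = 39.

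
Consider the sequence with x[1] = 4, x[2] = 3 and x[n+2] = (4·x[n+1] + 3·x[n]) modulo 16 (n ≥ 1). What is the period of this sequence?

8

Computing terms: x[1] = 4, x[2] = 3, x[3] = 8, x[4] = 9, x[5] = 12, x[6] = 11, x[7] = 0, x[8] = 1, x[9] = 4, x[10] = 3.
Since (x[9], x[10]) = (x[1], x[2]) = (4, 3) (two consecutive terms determine the rest), the sequence is periodic with period 8.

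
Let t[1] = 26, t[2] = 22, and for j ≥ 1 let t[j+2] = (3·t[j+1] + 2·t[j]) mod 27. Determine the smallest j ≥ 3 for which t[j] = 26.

5

Listing terms: t[1] = 26; t[2] = 22; t[3] = 10; t[4] = 20; t[5] = 26; t[6] = 10; t[7] = 1; t[8] = 23; t[9] = 17; t[10] = 16; t[11] = 1; t[12] = 8; t[13] = 26; t[14] = 13; t[15] = 10; t[16] = 2; t[17] = 26; t[18] = 1; t[19] = 1; t[20] = 5; t[21] = 17; t[22] = 7; t[23] = 1; t[24] = 17; t[25] = 26; t[26] = 4; t[27] = 10; t[28] = 11; t[29] = 26; t[30] = 19; t[31] = 1; t[32] = 14; t[33] = 17; t[34] = 25; t[35] = 1; t[36] = 26; t[37] = 26; t[38] = 22.
Since (t[37], t[38]) = (t[1], t[2]) = (26, 22) (two consecutive terms determine the rest), the sequence is periodic with period 36.
The value 26 first appears (with j ≥ 3) at t[5].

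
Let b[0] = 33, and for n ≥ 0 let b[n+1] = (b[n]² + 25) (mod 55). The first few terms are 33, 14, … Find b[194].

Listing terms: b[0] = 33; b[1] = 14; b[2] = 1; b[3] = 26; b[4] = 41; b[5] = 1.
Since b[5] = b[2] = 1, the sequence is eventually periodic: after a pre-period of length 2 it cycles with period 3.
For n ≥ 2, b[n] depends only on (n - 2) mod 3. (194 - 2) mod 3 = 0, so b[194] = b[2] = 1.

1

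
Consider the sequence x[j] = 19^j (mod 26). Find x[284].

Computing terms: x[1] = 19; x[2] = 23; x[3] = 21; x[4] = 9; x[5] = 15; x[6] = 25; x[7] = 7; x[8] = 3; x[9] = 5; x[10] = 17; x[11] = 11; x[12] = 1; x[13] = 19.
Since x[13] = x[1] = 19, the sequence is periodic with period 12.
So x[284] = x[1 + ((284-1) mod 12)] = x[8] = 3.

3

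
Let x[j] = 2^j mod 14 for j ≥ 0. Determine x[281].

4

Listing terms: x[0] = 1,  x[1] = 2,  x[2] = 4,  x[3] = 8,  x[4] = 2.
Since x[4] = x[1] = 2, the sequence is eventually periodic: after a pre-period of length 1 it cycles with period 3.
For j ≥ 1, x[j] depends only on (j - 1) mod 3. (281 - 1) mod 3 = 1, so x[281] = x[2] = 4.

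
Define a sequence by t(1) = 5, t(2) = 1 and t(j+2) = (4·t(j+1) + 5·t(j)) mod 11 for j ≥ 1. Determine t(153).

Listing terms: t(1) = 5,  t(2) = 1,  t(3) = 7,  t(4) = 0,  t(5) = 2,  t(6) = 8,  t(7) = 9,  t(8) = 10,  t(9) = 8,  t(10) = 5,  t(11) = 5,  t(12) = 1.
Since (t(11), t(12)) = (t(1), t(2)) = (5, 1) (two consecutive terms determine the rest), the sequence is periodic with period 10.
So t(153) = t(1 + ((153-1) mod 10)) = t(3) = 7.

7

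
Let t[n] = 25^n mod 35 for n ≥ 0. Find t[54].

15

Listing terms: t[0] = 1,  t[1] = 25,  t[2] = 30,  t[3] = 15,  t[4] = 25.
Since t[4] = t[1] = 25, the sequence is eventually periodic: after a pre-period of length 1 it cycles with period 3.
For n ≥ 1, t[n] depends only on (n - 1) mod 3. (54 - 1) mod 3 = 2, so t[54] = t[3] = 15.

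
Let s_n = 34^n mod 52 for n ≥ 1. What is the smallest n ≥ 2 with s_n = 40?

4

s_1 = 34,  s_2 = 12,  s_3 = 44,  s_4 = 40,  s_5 = 8,  s_6 = 12.
Since s_6 = s_2 = 12, the sequence is eventually periodic: after a pre-period of length 1 it cycles with period 4.
The value 40 first appears (with n ≥ 2) at s_4.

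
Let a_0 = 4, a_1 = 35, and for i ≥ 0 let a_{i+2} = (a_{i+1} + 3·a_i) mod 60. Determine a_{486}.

a_0 = 4, a_1 = 35, a_2 = 47, a_3 = 32, a_4 = 53, a_5 = 29, a_6 = 8, a_7 = 35, a_8 = 59, a_9 = 44, a_{10} = 41, a_{11} = 53, a_{12} = 56, a_{13} = 35, a_{14} = 23, a_{15} = 8, a_{16} = 17, a_{17} = 41, a_{18} = 32, a_{19} = 35, a_{20} = 11, a_{21} = 56, a_{22} = 29, a_{23} = 17, a_{24} = 44, a_{25} = 35, a_{26} = 47.
Since (a_{25}, a_{26}) = (a_1, a_2) = (35, 47) (two consecutive terms determine the rest), the sequence is eventually periodic: after a pre-period of length 1 it cycles with period 24.
For i ≥ 1, a_i depends only on (i - 1) mod 24. (486 - 1) mod 24 = 5, so a_{486} = a_6 = 8.

8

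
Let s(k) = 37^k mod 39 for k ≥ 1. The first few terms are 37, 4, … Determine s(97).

Computing terms: s(1) = 37; s(2) = 4; s(3) = 31; s(4) = 16; s(5) = 7; s(6) = 25; s(7) = 28; s(8) = 22; s(9) = 34; s(10) = 10; s(11) = 19; s(12) = 1; s(13) = 37.
The sequence repeats with period 12.
So s(97) = s(1 + ((97-1) mod 12)) = s(1) = 37.

37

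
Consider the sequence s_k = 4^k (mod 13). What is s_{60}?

We have s_1 = 4, s_2 = 3, s_3 = 12, s_4 = 9, s_5 = 10, s_6 = 1, s_7 = 4.
Since s_7 = s_1 = 4, the sequence is periodic with period 6.
So s_{60} = s_{1 + ((60-1) mod 6)} = s_6 = 1.

1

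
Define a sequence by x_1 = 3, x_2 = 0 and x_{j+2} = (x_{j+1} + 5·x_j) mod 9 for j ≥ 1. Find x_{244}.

6

x_1 = 3,  x_2 = 0,  x_3 = 6,  x_4 = 6,  x_5 = 0,  x_6 = 3,  x_7 = 3,  x_8 = 0.
The sequence repeats with period 6.
(244 - 1) mod 6 = 3, so x_{244} = x_4 = 6.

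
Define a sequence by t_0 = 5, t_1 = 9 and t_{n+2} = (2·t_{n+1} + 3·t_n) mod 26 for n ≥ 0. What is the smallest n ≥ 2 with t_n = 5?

6

Listing terms: t_0 = 5, t_1 = 9, t_2 = 7, t_3 = 15, t_4 = 25, t_5 = 17, t_6 = 5, t_7 = 9.
Since (t_6, t_7) = (t_0, t_1) = (5, 9) (two consecutive terms determine the rest), the sequence is periodic with period 6.
The value 5 next appears (with n ≥ 2) at t_6.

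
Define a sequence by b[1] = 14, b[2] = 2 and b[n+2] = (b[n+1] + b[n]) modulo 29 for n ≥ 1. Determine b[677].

b[1] = 14,  b[2] = 2,  b[3] = 16,  b[4] = 18,  b[5] = 5,  b[6] = 23,  b[7] = 28,  b[8] = 22,  b[9] = 21,  b[10] = 14,  b[11] = 6,  b[12] = 20,  b[13] = 26,  b[14] = 17,  b[15] = 14,  b[16] = 2.
Since (b[15], b[16]) = (b[1], b[2]) = (14, 2) (two consecutive terms determine the rest), the sequence is periodic with period 14.
(677 - 1) mod 14 = 4, so b[677] = b[5] = 5.

5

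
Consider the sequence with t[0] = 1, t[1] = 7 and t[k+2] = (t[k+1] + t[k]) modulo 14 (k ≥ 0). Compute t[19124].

We have t[0] = 1; t[1] = 7; t[2] = 8; t[3] = 1; t[4] = 9; t[5] = 10; t[6] = 5; t[7] = 1; t[8] = 6; t[9] = 7; t[10] = 13; t[11] = 6; t[12] = 5; t[13] = 11; t[14] = 2; t[15] = 13; t[16] = 1; t[17] = 0; t[18] = 1; t[19] = 1; t[20] = 2; t[21] = 3; t[22] = 5; t[23] = 8; t[24] = 13; t[25] = 7; t[26] = 6; t[27] = 13; t[28] = 5; t[29] = 4; t[30] = 9; t[31] = 13; t[32] = 8; t[33] = 7; t[34] = 1; t[35] = 8; t[36] = 9; t[37] = 3; t[38] = 12; t[39] = 1; t[40] = 13; t[41] = 0; t[42] = 13; t[43] = 13; t[44] = 12; t[45] = 11; t[46] = 9; t[47] = 6; t[48] = 1; t[49] = 7.
The sequence repeats with period 48.
So t[19124] = t[0 + ((19124-0) mod 48)] = t[20] = 2.

2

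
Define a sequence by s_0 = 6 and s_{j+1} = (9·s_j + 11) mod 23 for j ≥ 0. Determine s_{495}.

Listing terms: s_0 = 6; s_1 = 19; s_2 = 21; s_3 = 16; s_4 = 17; s_5 = 3; s_6 = 15; s_7 = 8; s_8 = 14; s_9 = 22; s_{10} = 2; s_{11} = 6.
The sequence repeats with period 11.
(495 - 0) mod 11 = 0, so s_{495} = s_0 = 6.

6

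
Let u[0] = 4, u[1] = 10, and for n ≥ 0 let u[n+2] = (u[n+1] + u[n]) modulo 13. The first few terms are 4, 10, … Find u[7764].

2

We have u[0] = 4; u[1] = 10; u[2] = 1; u[3] = 11; u[4] = 12; u[5] = 10; u[6] = 9; u[7] = 6; u[8] = 2; u[9] = 8; u[10] = 10; u[11] = 5; u[12] = 2; u[13] = 7; u[14] = 9; u[15] = 3; u[16] = 12; u[17] = 2; u[18] = 1; u[19] = 3; u[20] = 4; u[21] = 7; u[22] = 11; u[23] = 5; u[24] = 3; u[25] = 8; u[26] = 11; u[27] = 6; u[28] = 4; u[29] = 10.
Since (u[28], u[29]) = (u[0], u[1]) = (4, 10) (two consecutive terms determine the rest), the sequence is periodic with period 28.
(7764 - 0) mod 28 = 8, so u[7764] = u[8] = 2.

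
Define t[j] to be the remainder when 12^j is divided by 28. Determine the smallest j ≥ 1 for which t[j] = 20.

We have t[0] = 1,  t[1] = 12,  t[2] = 4,  t[3] = 20,  t[4] = 16,  t[5] = 24,  t[6] = 8,  t[7] = 12.
Since t[7] = t[1] = 12, the sequence is eventually periodic: after a pre-period of length 1 it cycles with period 6.
The value 20 first appears (with j ≥ 1) at t[3].

3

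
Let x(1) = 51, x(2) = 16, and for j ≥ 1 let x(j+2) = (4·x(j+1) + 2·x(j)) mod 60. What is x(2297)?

x(1) = 51; x(2) = 16; x(3) = 46; x(4) = 36; x(5) = 56; x(6) = 56; x(7) = 36; x(8) = 16; x(9) = 16; x(10) = 36; x(11) = 56.
Since (x(10), x(11)) = (x(4), x(5)) = (36, 56) (two consecutive terms determine the rest), the sequence is eventually periodic: after a pre-period of length 3 it cycles with period 6.
For j ≥ 4, x(j) depends only on (j - 4) mod 6. (2297 - 4) mod 6 = 1, so x(2297) = x(5) = 56.

56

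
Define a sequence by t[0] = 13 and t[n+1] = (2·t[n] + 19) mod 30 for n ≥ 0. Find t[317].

15

Computing terms: t[0] = 13,  t[1] = 15,  t[2] = 19,  t[3] = 27,  t[4] = 13.
The sequence repeats with period 4.
So t[317] = t[0 + ((317-0) mod 4)] = t[1] = 15.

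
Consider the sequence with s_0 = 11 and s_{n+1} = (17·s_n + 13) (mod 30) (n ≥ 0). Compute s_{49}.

s_0 = 11,  s_1 = 20,  s_2 = 23,  s_3 = 14,  s_4 = 11.
The sequence repeats with period 4.
(49 - 0) mod 4 = 1, so s_{49} = s_1 = 20.

20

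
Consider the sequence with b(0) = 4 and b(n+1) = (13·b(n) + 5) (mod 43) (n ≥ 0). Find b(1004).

b(0) = 4, b(1) = 14, b(2) = 15, b(3) = 28, b(4) = 25, b(5) = 29, b(6) = 38, b(7) = 26, b(8) = 42, b(9) = 35, b(10) = 30, b(11) = 8, b(12) = 23, b(13) = 3, b(14) = 1, b(15) = 18, b(16) = 24, b(17) = 16, b(18) = 41, b(19) = 22, b(20) = 33, b(21) = 4.
Since b(21) = b(0) = 4, the sequence is periodic with period 21.
(1004 - 0) mod 21 = 17, so b(1004) = b(17) = 16.

16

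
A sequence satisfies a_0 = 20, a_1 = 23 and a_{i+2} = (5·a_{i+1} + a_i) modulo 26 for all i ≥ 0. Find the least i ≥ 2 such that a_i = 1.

Listing terms: a_0 = 20, a_1 = 23, a_2 = 5, a_3 = 22, a_4 = 11, a_5 = 25, a_6 = 6, a_7 = 3, a_8 = 21, a_9 = 4, a_{10} = 15, a_{11} = 1, a_{12} = 20, a_{13} = 23.
Since (a_{12}, a_{13}) = (a_0, a_1) = (20, 23) (two consecutive terms determine the rest), the sequence is periodic with period 12.
The value 1 first appears (with i ≥ 2) at a_{11}.

11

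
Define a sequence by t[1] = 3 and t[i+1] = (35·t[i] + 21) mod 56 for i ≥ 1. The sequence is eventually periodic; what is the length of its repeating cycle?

Computing terms: t[1] = 3; t[2] = 14; t[3] = 7; t[4] = 42; t[5] = 35; t[6] = 14.
Since t[6] = t[2] = 14, the sequence is eventually periodic: after a pre-period of length 1 it cycles with period 4.

4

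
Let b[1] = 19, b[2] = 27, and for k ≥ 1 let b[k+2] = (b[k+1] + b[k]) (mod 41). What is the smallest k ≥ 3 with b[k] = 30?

b[1] = 19, b[2] = 27, b[3] = 5, b[4] = 32, b[5] = 37, b[6] = 28, b[7] = 24, b[8] = 11, b[9] = 35, b[10] = 5, b[11] = 40, b[12] = 4, b[13] = 3, b[14] = 7, b[15] = 10, b[16] = 17, b[17] = 27, b[18] = 3, b[19] = 30, b[20] = 33, b[21] = 22, b[22] = 14, b[23] = 36, b[24] = 9, b[25] = 4, b[26] = 13, b[27] = 17, b[28] = 30, b[29] = 6, b[30] = 36, b[31] = 1, b[32] = 37, b[33] = 38, b[34] = 34, b[35] = 31, b[36] = 24, b[37] = 14, b[38] = 38, b[39] = 11, b[40] = 8, b[41] = 19, b[42] = 27.
Since (b[41], b[42]) = (b[1], b[2]) = (19, 27) (two consecutive terms determine the rest), the sequence is periodic with period 40.
The value 30 first appears (with k ≥ 3) at b[19].

19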